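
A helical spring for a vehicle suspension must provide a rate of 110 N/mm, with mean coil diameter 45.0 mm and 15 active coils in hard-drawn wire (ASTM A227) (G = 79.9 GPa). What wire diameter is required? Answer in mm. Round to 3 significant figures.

d = (8D³N_a·k / G)^(1/4) = (8·45.0³·15·110 / (79.9×10³))^0.25
  = (15054)^0.25 = 11.0768 mm

11.1 mm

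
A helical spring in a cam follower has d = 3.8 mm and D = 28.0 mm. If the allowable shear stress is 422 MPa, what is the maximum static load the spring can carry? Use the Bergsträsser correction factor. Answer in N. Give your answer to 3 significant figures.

273 N

C = D/d = 28.0/3.8 = 7.3684
K_B = (4C+2)/(4C−3) = 31.474/26.474 = 1.1889
τ_max = K·8FD/(πd³) → F_max = τ_allow·πd³/(8DK)
F_max = 422·π·3.8³/(8·28.0·1.1889) = 72747/266.31 = 273.17 N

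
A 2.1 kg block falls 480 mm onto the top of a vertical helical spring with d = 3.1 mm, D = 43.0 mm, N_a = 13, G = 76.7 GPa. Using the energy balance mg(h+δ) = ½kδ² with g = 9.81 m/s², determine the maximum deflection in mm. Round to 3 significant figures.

k = Gd⁴/(8D³N_a) = (76.7×10³)(3.1⁴)/(8·43.0³·13) = 0.85665 N/mm
W = mg = 2.1 × 9.81 = 20.601 N
½kδ² − Wδ − Wh = 0 → δ = (W + √(W² + 2kWh))/k
δ = (20.601 + √(424.4 + 16941.9))/0.85665 = (20.601 + 131.78)/0.85665 = 177.88 mm

178 mm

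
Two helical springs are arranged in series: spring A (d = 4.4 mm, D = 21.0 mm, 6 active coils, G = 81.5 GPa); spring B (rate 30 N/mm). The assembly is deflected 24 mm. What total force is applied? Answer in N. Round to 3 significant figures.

k_A = Gd⁴/(8D³N_a) = (81.5×10³)(4.4⁴)/(8·21.0³·6) = 68.718 N/mm
Series: 1/k_eq = 1/68.718 + 1/30 = 0.047886; k_eq = 20.883 N/mm
F = k_eq·δ = 20.883·24 = 501.19 N

501 N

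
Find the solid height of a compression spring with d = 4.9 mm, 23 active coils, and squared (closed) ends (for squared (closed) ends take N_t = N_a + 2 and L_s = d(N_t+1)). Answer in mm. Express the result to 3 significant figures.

127 mm

squared (closed) ends: N_t = N_a + 2 = 23 + 2 = 25
L_s = d·(N_t+1) = 4.9 × 26 = 127.4 mm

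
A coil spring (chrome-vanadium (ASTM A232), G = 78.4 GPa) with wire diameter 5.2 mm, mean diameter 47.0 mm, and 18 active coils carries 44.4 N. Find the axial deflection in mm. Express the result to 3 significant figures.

k = Gd⁴/(8D³N_a) = (78.4×10³)(5.2⁴)/(8·47.0³·18) = 3.8342 N/mm
δ = F/k = 44.4 / 3.8342 = 11.58 mm

11.6 mm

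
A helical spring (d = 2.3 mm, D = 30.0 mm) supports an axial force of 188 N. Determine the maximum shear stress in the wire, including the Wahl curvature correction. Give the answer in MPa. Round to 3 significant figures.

1310 MPa

Spring index C = D/d = 30.0/2.3 = 13.0435
K_W = (4C−1)/(4C−4) + 0.615/C = 51.174/48.174 + 0.0471 = 1.1094
τ₀ = 8FD/(πd³) = 8·188·30.0/(π·2.3³) = 45120/38.224 = 1180.4 MPa
τ_max = K·τ₀ = 1.1094 × 1180.4 = 1309.6 MPa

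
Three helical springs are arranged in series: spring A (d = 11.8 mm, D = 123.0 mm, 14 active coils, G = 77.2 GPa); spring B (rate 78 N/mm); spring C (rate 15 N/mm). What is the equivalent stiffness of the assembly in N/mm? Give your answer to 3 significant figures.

4.57 N/mm

k_A = Gd⁴/(8D³N_a) = (77.2×10³)(11.8⁴)/(8·123.0³·14) = 7.1814 N/mm
Series: 1/k_eq = 1/7.1814 + 1/78 + 1/15 = 0.21873; k_eq = 4.5717 N/mm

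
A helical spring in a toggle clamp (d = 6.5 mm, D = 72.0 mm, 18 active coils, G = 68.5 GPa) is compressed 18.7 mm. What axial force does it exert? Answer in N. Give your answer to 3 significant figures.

k = Gd⁴/(8D³N_a) = (68.5×10³)(6.5⁴)/(8·72.0³·18) = 2.275 N/mm
F = k·δ = 2.275 × 18.7 = 42.543 N

42.5 N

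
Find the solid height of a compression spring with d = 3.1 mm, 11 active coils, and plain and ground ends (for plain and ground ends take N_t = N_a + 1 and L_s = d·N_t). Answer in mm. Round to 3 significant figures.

37.2 mm

plain and ground ends: N_t = N_a + 1 = 11 + 1 = 12
L_s = d·N_t = 3.1 × 12 = 37.2 mm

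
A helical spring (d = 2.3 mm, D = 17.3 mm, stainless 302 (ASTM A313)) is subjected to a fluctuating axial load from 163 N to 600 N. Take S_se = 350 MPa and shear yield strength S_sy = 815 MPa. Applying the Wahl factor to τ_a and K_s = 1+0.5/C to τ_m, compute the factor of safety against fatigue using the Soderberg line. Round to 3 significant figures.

C = D/d = 17.3/2.3 = 7.5217; K_W = (4C−1)/(4C−4)+0.615/C = 1.1968; K_s = 1+0.5/C = 1.0665
F_a = (F_max−F_min)/2 = 218.5 N; F_m = (F_max+F_min)/2 = 381.5 N
τ_a = K_W·8F_aD/(πd³) = 1.1968 × 791.14 = 946.81 MPa
τ_m = K_s·8F_mD/(πd³) = 1.0665 × 1381.3 = 1473.2 MPa
Soderberg: 1/n_f = τ_a/S_se + τ_m/S_sy = 946.81/350 + 1473.2/815 = 2.70517 + 1.80755 = 4.5127
n_f = 1/4.5127 = 0.2216

0.222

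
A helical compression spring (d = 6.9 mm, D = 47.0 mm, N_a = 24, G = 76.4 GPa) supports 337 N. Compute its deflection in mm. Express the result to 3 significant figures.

k = Gd⁴/(8D³N_a) = (76.4×10³)(6.9⁴)/(8·47.0³·24) = 8.6875 N/mm
δ = F/k = 337 / 8.6875 = 38.791 mm

38.8 mm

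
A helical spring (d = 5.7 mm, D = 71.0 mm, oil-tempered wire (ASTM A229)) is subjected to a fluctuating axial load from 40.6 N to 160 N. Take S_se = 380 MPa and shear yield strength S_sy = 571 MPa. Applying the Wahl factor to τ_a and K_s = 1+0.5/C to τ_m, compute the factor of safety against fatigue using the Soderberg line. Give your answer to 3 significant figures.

C = D/d = 71.0/5.7 = 12.4561; K_W = (4C−1)/(4C−4)+0.615/C = 1.1148; K_s = 1+0.5/C = 1.0401
F_a = (F_max−F_min)/2 = 59.7 N; F_m = (F_max+F_min)/2 = 100.3 N
τ_a = K_W·8F_aD/(πd³) = 1.1148 × 58.284 = 64.977 MPa
τ_m = K_s·8F_mD/(πd³) = 1.0401 × 97.921 = 101.85 MPa
Soderberg: 1/n_f = τ_a/S_se + τ_m/S_sy = 64.977/380 + 101.85/571 = 0.17099 + 0.17837 = 0.34937
n_f = 1/0.34937 = 2.862

2.86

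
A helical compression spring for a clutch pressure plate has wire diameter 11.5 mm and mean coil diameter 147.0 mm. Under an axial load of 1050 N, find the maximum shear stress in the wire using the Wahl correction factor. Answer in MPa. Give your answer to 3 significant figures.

Spring index C = D/d = 147.0/11.5 = 12.7826
K_W = (4C−1)/(4C−4) + 0.615/C = 50.130/47.130 + 0.0481 = 1.1118
τ₀ = 8FD/(πd³) = 8·1050·147.0/(π·11.5³) = 1.2348e+06/4778 = 258.44 MPa
τ_max = K·τ₀ = 1.1118 × 258.44 = 287.32 MPa

287 MPa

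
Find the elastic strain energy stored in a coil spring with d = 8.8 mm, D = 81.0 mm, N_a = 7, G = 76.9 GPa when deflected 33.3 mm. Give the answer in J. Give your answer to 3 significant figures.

k = Gd⁴/(8D³N_a) = (76.9×10³)(8.8⁴)/(8·81.0³·7) = 15.496 N/mm
U = ½kδ² = 0.5 × 15.496 × 33.3² = 8591.6 N·mm = 8.5916 J

8.59 J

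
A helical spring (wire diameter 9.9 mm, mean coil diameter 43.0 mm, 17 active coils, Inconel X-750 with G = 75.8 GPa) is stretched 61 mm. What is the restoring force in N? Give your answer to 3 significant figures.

4110 N

k = Gd⁴/(8D³N_a) = (75.8×10³)(9.9⁴)/(8·43.0³·17) = 67.339 N/mm
F = k·δ = 67.339 × 61 = 4107.7 N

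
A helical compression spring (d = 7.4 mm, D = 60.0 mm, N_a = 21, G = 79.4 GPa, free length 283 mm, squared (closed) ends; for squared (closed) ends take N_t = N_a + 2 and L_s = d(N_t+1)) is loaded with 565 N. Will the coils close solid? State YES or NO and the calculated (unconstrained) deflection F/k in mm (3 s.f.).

NO, δ = 86.1 mm

k = Gd⁴/(8D³N_a) = (79.4×10³)(7.4⁴)/(8·60.0³·21) = 6.5612 N/mm
N_t = 23; L_s = 7.4·24 = 177.6 mm; δ_solid = L₀ − L_s = 283 − 177.6 = 105.4 mm
δ = F/k = 565/6.5612 = 86.112 mm
δ < δ_solid → spring does not go solid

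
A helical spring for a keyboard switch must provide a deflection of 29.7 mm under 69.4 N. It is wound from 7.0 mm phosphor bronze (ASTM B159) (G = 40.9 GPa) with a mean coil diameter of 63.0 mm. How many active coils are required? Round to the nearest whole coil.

Required rate k = F/δ = 69.4/29.7 = 2.3367 N/mm
N_a = Gd⁴/(8D³k) = (40.9×10³ × 7.0⁴)/(8 × 63.0³ × 2.3367)
    = 9.82009e+07 / 4.67428e+06 = 21.01 → 21 coils

21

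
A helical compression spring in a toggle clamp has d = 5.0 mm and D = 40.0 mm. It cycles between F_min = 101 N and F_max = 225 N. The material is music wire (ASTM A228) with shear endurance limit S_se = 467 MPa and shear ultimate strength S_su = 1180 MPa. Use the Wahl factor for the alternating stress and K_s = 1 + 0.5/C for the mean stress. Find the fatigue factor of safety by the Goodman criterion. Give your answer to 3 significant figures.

4.04

C = D/d = 40.0/5.0 = 8.0000; K_W = (4C−1)/(4C−4)+0.615/C = 1.1840; K_s = 1+0.5/C = 1.0625
F_a = (F_max−F_min)/2 = 62 N; F_m = (F_max+F_min)/2 = 163 N
τ_a = K_W·8F_aD/(πd³) = 1.1840 × 50.522 = 59.819 MPa
τ_m = K_s·8F_mD/(πd³) = 1.0625 × 132.82 = 141.13 MPa
Goodman: 1/n_f = τ_a/S_se + τ_m/S_su = 59.819/467 + 141.13/1180 = 0.12809 + 0.11960 = 0.24769
n_f = 1/0.24769 = 4.037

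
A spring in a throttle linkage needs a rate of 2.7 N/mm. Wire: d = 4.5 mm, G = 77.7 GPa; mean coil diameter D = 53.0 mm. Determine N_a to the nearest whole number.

10

N_a = Gd⁴/(8D³k) = (77.7×10³ × 4.5⁴)/(8 × 53.0³ × 2.7)
    = 3.18619e+07 / 3.21574e+06 = 9.908 → 10 coils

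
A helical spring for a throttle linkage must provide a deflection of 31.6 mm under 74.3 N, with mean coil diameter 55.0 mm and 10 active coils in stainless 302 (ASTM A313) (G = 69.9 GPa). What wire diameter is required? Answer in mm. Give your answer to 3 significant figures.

4.60 mm

Required rate k = F/δ = 74.3/31.6 = 2.3513 N/mm
d = (8D³N_a·k / G)^(1/4) = (8·55.0³·10·2.3513 / (69.9×10³))^0.25
  = (447.72)^0.25 = 4.5999 mm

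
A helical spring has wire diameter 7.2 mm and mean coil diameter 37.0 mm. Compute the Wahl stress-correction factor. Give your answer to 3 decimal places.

1.301

C = D/d = 37.0/7.2 = 5.1389
K_W = (4C−1)/(4C−4) + 0.615/C = 19.556/16.556 + 0.1197 = 1.3009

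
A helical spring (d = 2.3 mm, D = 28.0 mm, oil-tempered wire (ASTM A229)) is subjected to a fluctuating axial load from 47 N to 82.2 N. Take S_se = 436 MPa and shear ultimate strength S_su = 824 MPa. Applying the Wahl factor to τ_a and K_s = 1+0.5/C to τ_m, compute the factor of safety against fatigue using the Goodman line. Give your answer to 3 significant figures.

C = D/d = 28.0/2.3 = 12.1739; K_W = (4C−1)/(4C−4)+0.615/C = 1.1176; K_s = 1+0.5/C = 1.0411
F_a = (F_max−F_min)/2 = 17.6 N; F_m = (F_max+F_min)/2 = 64.6 N
τ_a = K_W·8F_aD/(πd³) = 1.1176 × 103.14 = 115.27 MPa
τ_m = K_s·8F_mD/(πd³) = 1.0411 × 378.57 = 394.12 MPa
Goodman: 1/n_f = τ_a/S_se + τ_m/S_su = 115.27/436 + 394.12/824 = 0.26439 + 0.47830 = 0.74269
n_f = 1/0.74269 = 1.346

1.35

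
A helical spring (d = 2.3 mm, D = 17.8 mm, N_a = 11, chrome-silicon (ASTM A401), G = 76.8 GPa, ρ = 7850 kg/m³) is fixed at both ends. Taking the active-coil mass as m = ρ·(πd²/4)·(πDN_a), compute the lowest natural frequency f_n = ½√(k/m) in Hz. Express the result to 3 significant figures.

232 Hz

k = Gd⁴/(8D³N_a) = (76.8×10³)(2.3⁴)/(8·17.8³·11) = 4.3304 N/mm = 4330.4 N/m
Wire length L = πDN_a = π·17.8·11 = 615.12 mm
m = ρ·(πd²/4)·L = 7850 × 4.1548×10⁻⁶ m² × 0.61512 m = 0.020062 kg
f_n = ½√(k/m) = 0.5·√(4330.4/0.020062) = 0.5·√(2.1585e+05) = 232.3 Hz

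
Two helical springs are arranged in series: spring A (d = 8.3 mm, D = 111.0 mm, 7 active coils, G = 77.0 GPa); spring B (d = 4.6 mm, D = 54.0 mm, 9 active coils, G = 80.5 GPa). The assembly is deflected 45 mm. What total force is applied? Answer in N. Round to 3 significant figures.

k_A = Gd⁴/(8D³N_a) = (77.0×10³)(8.3⁴)/(8·111.0³·7) = 4.7714 N/mm
k_B = Gd⁴/(8D³N_a) = (80.5×10³)(4.6⁴)/(8·54.0³·9) = 3.1792 N/mm
Series: 1/k_eq = 1/4.7714 + 1/3.1792 = 0.52413; k_eq = 1.9079 N/mm
F = k_eq·δ = 1.9079·45 = 85.857 N

85.9 N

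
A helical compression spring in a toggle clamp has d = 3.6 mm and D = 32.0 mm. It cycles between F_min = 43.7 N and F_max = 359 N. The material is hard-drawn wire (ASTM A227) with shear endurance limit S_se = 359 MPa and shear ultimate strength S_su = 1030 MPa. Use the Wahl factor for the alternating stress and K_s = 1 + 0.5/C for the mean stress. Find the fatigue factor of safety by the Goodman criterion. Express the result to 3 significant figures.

C = D/d = 32.0/3.6 = 8.8889; K_W = (4C−1)/(4C−4)+0.615/C = 1.1643; K_s = 1+0.5/C = 1.0562
F_a = (F_max−F_min)/2 = 157.65 N; F_m = (F_max+F_min)/2 = 201.35 N
τ_a = K_W·8F_aD/(πd³) = 1.1643 × 275.34 = 320.57 MPa
τ_m = K_s·8F_mD/(πd³) = 1.0562 × 351.67 = 371.45 MPa
Goodman: 1/n_f = τ_a/S_se + τ_m/S_su = 320.57/359 + 371.45/1030 = 0.89296 + 0.36063 = 1.2536
n_f = 1/1.2536 = 0.7977

0.798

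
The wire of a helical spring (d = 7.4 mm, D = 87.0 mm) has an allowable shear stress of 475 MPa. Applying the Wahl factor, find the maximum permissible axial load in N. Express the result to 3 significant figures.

C = D/d = 87.0/7.4 = 11.7568
K_W = (4C−1)/(4C−4) + 0.615/C = 46.027/43.027 + 0.0523 = 1.1220
τ_max = K·8FD/(πd³) → F_max = τ_allow·πd³/(8DK)
F_max = 475·π·7.4³/(8·87.0·1.1220) = 6.047e+05/780.94 = 774.33 N

774 N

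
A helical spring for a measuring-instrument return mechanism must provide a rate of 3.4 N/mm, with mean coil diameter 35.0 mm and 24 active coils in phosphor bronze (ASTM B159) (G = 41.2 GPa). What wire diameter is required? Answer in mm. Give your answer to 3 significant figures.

5.11 mm

d = (8D³N_a·k / G)^(1/4) = (8·35.0³·24·3.4 / (41.2×10³))^0.25
  = (679.34)^0.25 = 5.1053 mm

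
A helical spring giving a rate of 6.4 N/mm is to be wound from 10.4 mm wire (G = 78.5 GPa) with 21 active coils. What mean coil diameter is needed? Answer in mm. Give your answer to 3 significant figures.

94.9 mm

D = (Gd⁴/(8N_a·k))^(1/3) = (78.5×10³·10.4⁴/(8·21·6.4))^(1/3)
  = (854110)^(1/3) = 94.8793 mm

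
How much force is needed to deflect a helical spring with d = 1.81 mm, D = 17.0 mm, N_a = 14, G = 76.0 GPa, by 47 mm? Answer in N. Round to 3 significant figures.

k = Gd⁴/(8D³N_a) = (76.0×10³)(1.81⁴)/(8·17.0³·14) = 1.4824 N/mm
F = k·δ = 1.4824 × 47 = 69.672 N

69.7 N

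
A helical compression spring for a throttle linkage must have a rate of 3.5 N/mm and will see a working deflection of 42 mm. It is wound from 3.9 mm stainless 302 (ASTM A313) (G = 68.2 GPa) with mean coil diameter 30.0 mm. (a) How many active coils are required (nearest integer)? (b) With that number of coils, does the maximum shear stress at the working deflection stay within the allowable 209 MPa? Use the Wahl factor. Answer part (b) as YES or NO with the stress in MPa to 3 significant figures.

(a) 21 coils; (b) NO, τ_max = 224 MPa

N_a = Gd⁴/(8D³k) = (68.2×10³)(3.9⁴)/(8·30.0³·3.5) = 20.87 → N_a = 21
Actual rate k = Gd⁴/(8D³·21) = 3.4783 N/mm
Working load F = kδ = 3.4783·42 = 146.09 N
C = 30.0/3.9 = 7.6923; K_W = (4C−1)/(4C−4)+0.615/C = 1.1920
τ_max = K_W·8FD/(πd³) = 1.1920·188.14 = 224.27 MPa
τ_max > 209 MPa → exceeds allowable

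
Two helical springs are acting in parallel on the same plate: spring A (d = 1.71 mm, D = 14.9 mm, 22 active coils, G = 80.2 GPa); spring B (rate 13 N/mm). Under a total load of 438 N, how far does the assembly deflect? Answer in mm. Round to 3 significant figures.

30.9 mm

k_A = Gd⁴/(8D³N_a) = (80.2×10³)(1.71⁴)/(8·14.9³·22) = 1.1778 N/mm
Parallel: k_eq = 1.1778 + 13 = 14.178 N/mm
δ = F/k_eq = 438/14.178 = 30.893 mm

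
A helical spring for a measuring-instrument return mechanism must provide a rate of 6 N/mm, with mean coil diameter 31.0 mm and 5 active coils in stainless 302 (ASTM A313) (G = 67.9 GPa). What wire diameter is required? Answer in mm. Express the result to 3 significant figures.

3.20 mm

d = (8D³N_a·k / G)^(1/4) = (8·31.0³·5·6 / (67.9×10³))^0.25
  = (105.3)^0.25 = 3.2034 mm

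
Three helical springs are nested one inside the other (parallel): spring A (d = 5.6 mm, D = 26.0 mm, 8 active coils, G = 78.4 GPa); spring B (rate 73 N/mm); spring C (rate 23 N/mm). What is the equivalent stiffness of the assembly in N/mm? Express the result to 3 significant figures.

165 N/mm

k_A = Gd⁴/(8D³N_a) = (78.4×10³)(5.6⁴)/(8·26.0³·8) = 68.544 N/mm
Parallel: k_eq = 68.544 + 73 + 23 = 164.54 N/mm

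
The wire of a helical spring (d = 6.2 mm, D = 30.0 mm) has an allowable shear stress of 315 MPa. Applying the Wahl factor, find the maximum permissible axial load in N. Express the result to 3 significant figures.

743 N

C = D/d = 30.0/6.2 = 4.8387
K_W = (4C−1)/(4C−4) + 0.615/C = 18.355/15.355 + 0.1271 = 1.3225
τ_max = K·8FD/(πd³) → F_max = τ_allow·πd³/(8DK)
F_max = 315·π·6.2³/(8·30.0·1.3225) = 2.3585e+05/317.39 = 743.08 N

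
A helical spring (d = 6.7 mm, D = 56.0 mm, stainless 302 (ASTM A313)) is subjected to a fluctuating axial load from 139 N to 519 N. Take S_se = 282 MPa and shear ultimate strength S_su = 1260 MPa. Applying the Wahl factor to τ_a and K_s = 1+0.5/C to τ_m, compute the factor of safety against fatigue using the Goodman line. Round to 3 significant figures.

C = D/d = 56.0/6.7 = 8.3582; K_W = (4C−1)/(4C−4)+0.615/C = 1.1755; K_s = 1+0.5/C = 1.0598
F_a = (F_max−F_min)/2 = 190 N; F_m = (F_max+F_min)/2 = 329 N
τ_a = K_W·8F_aD/(πd³) = 1.1755 × 90.086 = 105.9 MPa
τ_m = K_s·8F_mD/(πd³) = 1.0598 × 155.99 = 165.32 MPa
Goodman: 1/n_f = τ_a/S_se + τ_m/S_su = 105.9/282 + 165.32/1260 = 0.37552 + 0.13121 = 0.50673
n_f = 1/0.50673 = 1.973

1.97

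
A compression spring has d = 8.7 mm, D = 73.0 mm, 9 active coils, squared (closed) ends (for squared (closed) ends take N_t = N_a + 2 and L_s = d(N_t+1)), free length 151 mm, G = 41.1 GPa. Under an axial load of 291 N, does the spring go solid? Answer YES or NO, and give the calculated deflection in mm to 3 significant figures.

k = Gd⁴/(8D³N_a) = (41.1×10³)(8.7⁴)/(8·73.0³·9) = 8.4065 N/mm
N_t = 11; L_s = 8.7·12 = 104.4 mm; δ_solid = L₀ − L_s = 151 − 104.4 = 46.6 mm
δ = F/k = 291/8.4065 = 34.616 mm
δ < δ_solid → spring does not go solid

NO, δ = 34.6 mm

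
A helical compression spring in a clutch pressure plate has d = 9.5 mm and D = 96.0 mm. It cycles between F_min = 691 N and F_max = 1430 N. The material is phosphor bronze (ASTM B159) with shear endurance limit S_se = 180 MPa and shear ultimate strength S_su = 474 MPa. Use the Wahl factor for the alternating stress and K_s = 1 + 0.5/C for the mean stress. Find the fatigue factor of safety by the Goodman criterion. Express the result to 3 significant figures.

0.747

C = D/d = 96.0/9.5 = 10.1053; K_W = (4C−1)/(4C−4)+0.615/C = 1.1432; K_s = 1+0.5/C = 1.0495
F_a = (F_max−F_min)/2 = 369.5 N; F_m = (F_max+F_min)/2 = 1060.5 N
τ_a = K_W·8F_aD/(πd³) = 1.1432 × 105.35 = 120.44 MPa
τ_m = K_s·8F_mD/(πd³) = 1.0495 × 302.38 = 317.34 MPa
Goodman: 1/n_f = τ_a/S_se + τ_m/S_su = 120.44/180 + 317.34/474 = 0.66914 + 0.66949 = 1.3386
n_f = 1/1.3386 = 0.747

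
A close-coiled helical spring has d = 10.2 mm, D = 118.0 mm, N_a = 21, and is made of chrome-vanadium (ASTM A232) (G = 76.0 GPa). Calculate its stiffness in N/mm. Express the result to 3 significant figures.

2.98 N/mm

k = Gd⁴/(8D³N_a) = (76.0×10³ × 10.2⁴) / (8 × 118.0³ × 21)
  = 8.22648e+08 / 2.76029e+08 = 2.9803 N/mm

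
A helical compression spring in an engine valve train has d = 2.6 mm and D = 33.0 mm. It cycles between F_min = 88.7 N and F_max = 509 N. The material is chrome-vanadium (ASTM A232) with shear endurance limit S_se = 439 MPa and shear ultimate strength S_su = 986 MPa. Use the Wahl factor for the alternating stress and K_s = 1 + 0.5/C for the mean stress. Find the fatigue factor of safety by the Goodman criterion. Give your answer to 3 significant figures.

C = D/d = 33.0/2.6 = 12.6923; K_W = (4C−1)/(4C−4)+0.615/C = 1.1126; K_s = 1+0.5/C = 1.0394
F_a = (F_max−F_min)/2 = 210.15 N; F_m = (F_max+F_min)/2 = 298.85 N
τ_a = K_W·8F_aD/(πd³) = 1.1126 × 1004.8 = 1117.9 MPa
τ_m = K_s·8F_mD/(πd³) = 1.0394 × 1428.9 = 1485.1 MPa
Goodman: 1/n_f = τ_a/S_se + τ_m/S_su = 1117.9/439 + 1485.1/986 = 2.54646 + 1.50623 = 4.0527
n_f = 1/4.0527 = 0.2467

0.247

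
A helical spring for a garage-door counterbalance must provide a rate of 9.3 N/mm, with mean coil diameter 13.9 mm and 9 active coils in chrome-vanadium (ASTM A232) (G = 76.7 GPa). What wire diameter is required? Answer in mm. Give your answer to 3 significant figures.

2.20 mm

d = (8D³N_a·k / G)^(1/4) = (8·13.9³·9·9.3 / (76.7×10³))^0.25
  = (23.446)^0.25 = 2.2005 mm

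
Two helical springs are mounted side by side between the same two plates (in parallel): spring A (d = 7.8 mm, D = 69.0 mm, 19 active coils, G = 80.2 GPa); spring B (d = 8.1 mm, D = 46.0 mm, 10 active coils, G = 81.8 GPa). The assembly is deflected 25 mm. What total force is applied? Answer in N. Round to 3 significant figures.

1280 N

k_A = Gd⁴/(8D³N_a) = (80.2×10³)(7.8⁴)/(8·69.0³·19) = 5.9451 N/mm
k_B = Gd⁴/(8D³N_a) = (81.8×10³)(8.1⁴)/(8·46.0³·10) = 45.22 N/mm
Parallel: k_eq = 5.9451 + 45.22 = 51.165 N/mm
F = k_eq·δ = 51.165·25 = 1279.1 N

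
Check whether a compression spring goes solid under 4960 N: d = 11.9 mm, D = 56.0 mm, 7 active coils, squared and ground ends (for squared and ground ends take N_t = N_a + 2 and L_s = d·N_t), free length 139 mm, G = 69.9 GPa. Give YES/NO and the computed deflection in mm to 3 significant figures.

YES, δ = 34.8 mm

k = Gd⁴/(8D³N_a) = (69.9×10³)(11.9⁴)/(8·56.0³·7) = 142.53 N/mm
N_t = 9; L_s = 11.9·9 = 107.1 mm; δ_solid = L₀ − L_s = 139 − 107.1 = 31.9 mm
δ = F/k = 4960/142.53 = 34.799 mm
δ ≥ δ_solid → spring goes solid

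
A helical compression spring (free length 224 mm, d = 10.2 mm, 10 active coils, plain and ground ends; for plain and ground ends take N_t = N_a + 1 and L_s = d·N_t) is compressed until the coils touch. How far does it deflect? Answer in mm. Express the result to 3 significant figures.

112 mm

N_t = 11; L_s = 10.2·11 = 112.2 mm
δ_solid = L₀ − L_s = 224 − 112.2 = 111.8 mm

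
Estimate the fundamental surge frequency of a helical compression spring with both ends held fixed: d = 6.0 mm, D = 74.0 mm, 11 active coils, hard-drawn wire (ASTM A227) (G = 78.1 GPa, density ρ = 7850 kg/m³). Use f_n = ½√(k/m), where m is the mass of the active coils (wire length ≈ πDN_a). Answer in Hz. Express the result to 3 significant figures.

k = Gd⁴/(8D³N_a) = (78.1×10³)(6.0⁴)/(8·74.0³·11) = 2.8384 N/mm = 2838.4 N/m
Wire length L = πDN_a = π·74.0·11 = 2557.3 mm
m = ρ·(πd²/4)·L = 7850 × 28.274×10⁻⁶ m² × 2.5573 m = 0.56759 kg
f_n = ½√(k/m) = 0.5·√(2838.4/0.56759) = 0.5·√(5000.8) = 35.358 Hz

35.4 Hz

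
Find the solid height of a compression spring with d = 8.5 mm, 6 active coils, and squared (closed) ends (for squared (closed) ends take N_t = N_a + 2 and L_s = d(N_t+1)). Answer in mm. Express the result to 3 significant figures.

76.5 mm

squared (closed) ends: N_t = N_a + 2 = 6 + 2 = 8
L_s = d·(N_t+1) = 8.5 × 9 = 76.5 mm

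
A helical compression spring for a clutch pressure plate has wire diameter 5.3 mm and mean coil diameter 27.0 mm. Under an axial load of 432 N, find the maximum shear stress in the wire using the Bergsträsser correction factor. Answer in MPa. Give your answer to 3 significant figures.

257 MPa

Spring index C = D/d = 27.0/5.3 = 5.0943
K_B = (4C+2)/(4C−3) = 22.377/17.377 = 1.2877
τ₀ = 8FD/(πd³) = 8·432·27.0/(π·5.3³) = 93312/467.71 = 199.51 MPa
τ_max = K·τ₀ = 1.2877 × 199.51 = 256.91 MPa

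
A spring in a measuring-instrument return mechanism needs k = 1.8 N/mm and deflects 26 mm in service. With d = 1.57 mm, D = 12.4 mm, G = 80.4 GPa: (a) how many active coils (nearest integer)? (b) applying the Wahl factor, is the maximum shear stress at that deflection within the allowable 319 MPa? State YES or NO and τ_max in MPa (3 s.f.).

(a) 18 coils; (b) NO, τ_max = 448 MPa

N_a = Gd⁴/(8D³k) = (80.4×10³)(1.57⁴)/(8·12.4³·1.8) = 17.79 → N_a = 18
Actual rate k = Gd⁴/(8D³·18) = 1.7792 N/mm
Working load F = kδ = 1.7792·26 = 46.259 N
C = 12.4/1.57 = 7.8981; K_W = (4C−1)/(4C−4)+0.615/C = 1.1866
τ_max = K_W·8FD/(πd³) = 1.1866·377.45 = 447.88 MPa
τ_max > 319 MPa → exceeds allowable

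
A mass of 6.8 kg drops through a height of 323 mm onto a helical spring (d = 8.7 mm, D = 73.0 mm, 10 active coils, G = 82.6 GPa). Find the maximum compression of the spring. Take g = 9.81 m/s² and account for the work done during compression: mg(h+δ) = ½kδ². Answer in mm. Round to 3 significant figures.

k = Gd⁴/(8D³N_a) = (82.6×10³)(8.7⁴)/(8·73.0³·10) = 15.205 N/mm
W = mg = 6.8 × 9.81 = 66.708 N
½kδ² − Wδ − Wh = 0 → δ = (W + √(W² + 2kWh))/k
δ = (66.708 + √(4450 + 655253))/15.205 = (66.708 + 812.22)/15.205 = 57.804 mm

57.8 mm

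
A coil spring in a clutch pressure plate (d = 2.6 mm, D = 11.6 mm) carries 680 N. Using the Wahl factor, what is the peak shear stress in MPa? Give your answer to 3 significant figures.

1550 MPa

Spring index C = D/d = 11.6/2.6 = 4.4615
K_W = (4C−1)/(4C−4) + 0.615/C = 16.846/13.846 + 0.1378 = 1.3545
τ₀ = 8FD/(πd³) = 8·680·11.6/(π·2.6³) = 63104/55.217 = 1142.8 MPa
τ_max = K·τ₀ = 1.3545 × 1142.8 = 1548 MPa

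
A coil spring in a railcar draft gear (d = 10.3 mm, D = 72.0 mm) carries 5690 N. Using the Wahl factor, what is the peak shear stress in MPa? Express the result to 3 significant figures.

Spring index C = D/d = 72.0/10.3 = 6.9903
K_W = (4C−1)/(4C−4) + 0.615/C = 26.961/23.961 + 0.0880 = 1.2132
τ₀ = 8FD/(πd³) = 8·5690·72.0/(π·10.3³) = 3.27744e+06/3432.9 = 954.71 MPa
τ_max = K·τ₀ = 1.2132 × 954.71 = 1158.2 MPa

1160 MPa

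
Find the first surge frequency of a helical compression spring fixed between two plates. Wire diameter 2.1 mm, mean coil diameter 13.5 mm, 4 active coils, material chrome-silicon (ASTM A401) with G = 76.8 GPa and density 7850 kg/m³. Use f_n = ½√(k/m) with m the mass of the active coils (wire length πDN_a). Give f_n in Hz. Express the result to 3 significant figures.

k = Gd⁴/(8D³N_a) = (76.8×10³)(2.1⁴)/(8·13.5³·4) = 18.971 N/mm = 18971 N/m
Wire length L = πDN_a = π·13.5·4 = 169.65 mm
m = ρ·(πd²/4)·L = 7850 × 3.4636×10⁻⁶ m² × 0.16965 m = 0.0046126 kg
f_n = ½√(k/m) = 0.5·√(18971/0.0046126) = 0.5·√(4.1129e+06) = 1014 Hz

1010 Hz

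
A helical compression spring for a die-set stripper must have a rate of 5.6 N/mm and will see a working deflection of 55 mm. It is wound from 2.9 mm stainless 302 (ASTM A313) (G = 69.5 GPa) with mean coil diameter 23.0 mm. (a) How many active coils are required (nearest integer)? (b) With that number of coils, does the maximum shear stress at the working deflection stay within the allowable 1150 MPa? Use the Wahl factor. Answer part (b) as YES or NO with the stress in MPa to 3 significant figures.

(a) 9 coils; (b) YES, τ_max = 879 MPa

N_a = Gd⁴/(8D³k) = (69.5×10³)(2.9⁴)/(8·23.0³·5.6) = 9.018 → N_a = 9
Actual rate k = Gd⁴/(8D³·9) = 5.6113 N/mm
Working load F = kδ = 5.6113·55 = 308.62 N
C = 23.0/2.9 = 7.9310; K_W = (4C−1)/(4C−4)+0.615/C = 1.1858
τ_max = K_W·8FD/(πd³) = 1.1858·741.14 = 878.8 MPa
τ_max ≤ 1150 MPa → acceptable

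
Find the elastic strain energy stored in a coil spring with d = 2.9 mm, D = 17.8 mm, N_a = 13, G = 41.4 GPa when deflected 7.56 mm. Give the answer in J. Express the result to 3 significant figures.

0.143 J

k = Gd⁴/(8D³N_a) = (41.4×10³)(2.9⁴)/(8·17.8³·13) = 4.9923 N/mm
U = ½kδ² = 0.5 × 4.9923 × 7.56² = 142.66 N·mm = 0.14266 J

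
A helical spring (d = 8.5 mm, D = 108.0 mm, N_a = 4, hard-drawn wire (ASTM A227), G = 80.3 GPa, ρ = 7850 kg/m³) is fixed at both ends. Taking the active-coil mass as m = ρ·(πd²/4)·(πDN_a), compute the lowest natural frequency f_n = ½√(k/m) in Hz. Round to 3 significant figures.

k = Gd⁴/(8D³N_a) = (80.3×10³)(8.5⁴)/(8·108.0³·4) = 10.398 N/mm = 10398 N/m
Wire length L = πDN_a = π·108.0·4 = 1357.2 mm
m = ρ·(πd²/4)·L = 7850 × 56.745×10⁻⁶ m² × 1.3572 m = 0.60455 kg
f_n = ½√(k/m) = 0.5·√(10398/0.60455) = 0.5·√(17200) = 65.575 Hz

65.6 Hz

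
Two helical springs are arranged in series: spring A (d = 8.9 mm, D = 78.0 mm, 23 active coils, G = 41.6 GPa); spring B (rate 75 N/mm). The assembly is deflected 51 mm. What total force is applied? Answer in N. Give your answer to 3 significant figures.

147 N

k_A = Gd⁴/(8D³N_a) = (41.6×10³)(8.9⁴)/(8·78.0³·23) = 2.9892 N/mm
Series: 1/k_eq = 1/2.9892 + 1/75 = 0.34787; k_eq = 2.8746 N/mm
F = k_eq·δ = 2.8746·51 = 146.61 N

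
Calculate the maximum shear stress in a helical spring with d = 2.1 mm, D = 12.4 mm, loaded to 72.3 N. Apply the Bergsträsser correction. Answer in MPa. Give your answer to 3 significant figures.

Spring index C = D/d = 12.4/2.1 = 5.9048
K_B = (4C+2)/(4C−3) = 25.619/20.619 = 1.2425
τ₀ = 8FD/(πd³) = 8·72.3·12.4/(π·2.1³) = 7172.16/29.094 = 246.51 MPa
τ_max = K·τ₀ = 1.2425 × 246.51 = 306.29 MPa

306 MPa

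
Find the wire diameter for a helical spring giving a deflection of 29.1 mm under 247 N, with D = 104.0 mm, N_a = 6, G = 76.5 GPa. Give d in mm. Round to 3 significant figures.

8.80 mm

Required rate k = F/δ = 247/29.1 = 8.488 N/mm
d = (8D³N_a·k / G)^(1/4) = (8·104.0³·6·8.488 / (76.5×10³))^0.25
  = (5990.8)^0.25 = 8.7977 mm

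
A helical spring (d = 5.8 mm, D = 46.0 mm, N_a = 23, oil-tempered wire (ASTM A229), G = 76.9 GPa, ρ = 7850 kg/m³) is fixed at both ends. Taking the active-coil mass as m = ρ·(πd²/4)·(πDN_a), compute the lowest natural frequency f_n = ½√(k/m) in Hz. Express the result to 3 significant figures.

42.0 Hz

k = Gd⁴/(8D³N_a) = (76.9×10³)(5.8⁴)/(8·46.0³·23) = 4.859 N/mm = 4859 N/m
Wire length L = πDN_a = π·46.0·23 = 3323.8 mm
m = ρ·(πd²/4)·L = 7850 × 26.421×10⁻⁶ m² × 3.3238 m = 0.68937 kg
f_n = ½√(k/m) = 0.5·√(4859/0.68937) = 0.5·√(7048.5) = 41.978 Hz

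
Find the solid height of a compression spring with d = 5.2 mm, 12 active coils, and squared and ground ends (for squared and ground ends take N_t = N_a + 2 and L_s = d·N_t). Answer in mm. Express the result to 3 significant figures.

squared and ground ends: N_t = N_a + 2 = 12 + 2 = 14
L_s = d·N_t = 5.2 × 14 = 72.8 mm

72.8 mm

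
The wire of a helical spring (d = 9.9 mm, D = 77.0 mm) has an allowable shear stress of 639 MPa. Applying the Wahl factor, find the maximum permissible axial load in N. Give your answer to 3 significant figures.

2660 N

C = D/d = 77.0/9.9 = 7.7778
K_W = (4C−1)/(4C−4) + 0.615/C = 30.111/27.111 + 0.0791 = 1.1897
τ_max = K·8FD/(πd³) → F_max = τ_allow·πd³/(8DK)
F_max = 639·π·9.9³/(8·77.0·1.1897) = 1.9479e+06/732.87 = 2657.8 N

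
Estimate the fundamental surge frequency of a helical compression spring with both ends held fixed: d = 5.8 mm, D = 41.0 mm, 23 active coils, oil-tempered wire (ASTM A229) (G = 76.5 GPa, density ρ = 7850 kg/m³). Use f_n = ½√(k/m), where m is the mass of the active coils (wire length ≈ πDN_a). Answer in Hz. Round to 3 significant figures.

52.7 Hz

k = Gd⁴/(8D³N_a) = (76.5×10³)(5.8⁴)/(8·41.0³·23) = 6.8266 N/mm = 6826.6 N/m
Wire length L = πDN_a = π·41.0·23 = 2962.5 mm
m = ρ·(πd²/4)·L = 7850 × 26.421×10⁻⁶ m² × 2.9625 m = 0.61444 kg
f_n = ½√(k/m) = 0.5·√(6826.6/0.61444) = 0.5·√(11110) = 52.703 Hz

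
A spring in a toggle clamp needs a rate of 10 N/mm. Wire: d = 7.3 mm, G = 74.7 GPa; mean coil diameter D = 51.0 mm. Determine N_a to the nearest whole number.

20

N_a = Gd⁴/(8D³k) = (74.7×10³ × 7.3⁴)/(8 × 51.0³ × 10)
    = 2.12135e+08 / 1.06121e+07 = 19.99 → 20 coils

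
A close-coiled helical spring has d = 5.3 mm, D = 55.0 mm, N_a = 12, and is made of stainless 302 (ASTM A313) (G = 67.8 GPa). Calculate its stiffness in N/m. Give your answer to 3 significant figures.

3350 N/m

k = Gd⁴/(8D³N_a) = (67.8×10³ × 5.3⁴) / (8 × 55.0³ × 12)
  = 5.34975e+07 / 1.5972e+07 = 3.3495 N/mm = 3349.5 N/m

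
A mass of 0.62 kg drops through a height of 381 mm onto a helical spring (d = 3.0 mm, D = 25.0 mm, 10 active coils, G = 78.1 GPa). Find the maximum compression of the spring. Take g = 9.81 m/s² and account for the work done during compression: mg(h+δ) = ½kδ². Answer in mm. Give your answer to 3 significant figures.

k = Gd⁴/(8D³N_a) = (78.1×10³)(3.0⁴)/(8·25.0³·10) = 5.0609 N/mm
W = mg = 0.62 × 9.81 = 6.0822 N
½kδ² − Wδ − Wh = 0 → δ = (W + √(W² + 2kWh))/k
δ = (6.0822 + √(36.993 + 23455.3))/5.0609 = (6.0822 + 153.27)/5.0609 = 31.487 mm

31.5 mm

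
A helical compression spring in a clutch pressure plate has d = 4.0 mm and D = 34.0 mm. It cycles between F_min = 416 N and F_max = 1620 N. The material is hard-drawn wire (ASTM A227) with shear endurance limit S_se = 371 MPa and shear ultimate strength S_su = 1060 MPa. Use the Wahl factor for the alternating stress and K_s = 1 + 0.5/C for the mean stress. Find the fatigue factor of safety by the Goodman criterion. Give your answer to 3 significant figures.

0.253

C = D/d = 34.0/4.0 = 8.5000; K_W = (4C−1)/(4C−4)+0.615/C = 1.1724; K_s = 1+0.5/C = 1.0588
F_a = (F_max−F_min)/2 = 602 N; F_m = (F_max+F_min)/2 = 1018 N
τ_a = K_W·8F_aD/(πd³) = 1.1724 × 814.4 = 954.76 MPa
τ_m = K_s·8F_mD/(πd³) = 1.0588 × 1377.2 = 1458.2 MPa
Goodman: 1/n_f = τ_a/S_se + τ_m/S_su = 954.76/371 + 1458.2/1060 = 2.57348 + 1.37564 = 3.9491
n_f = 1/3.9491 = 0.2532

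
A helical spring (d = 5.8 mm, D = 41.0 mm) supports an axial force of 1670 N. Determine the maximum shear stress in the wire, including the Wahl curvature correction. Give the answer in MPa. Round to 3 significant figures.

1080 MPa

Spring index C = D/d = 41.0/5.8 = 7.0690
K_W = (4C−1)/(4C−4) + 0.615/C = 27.276/24.276 + 0.0870 = 1.2106
τ₀ = 8FD/(πd³) = 8·1670·41.0/(π·5.8³) = 547760/612.96 = 893.63 MPa
τ_max = K·τ₀ = 1.2106 × 893.63 = 1081.8 MPa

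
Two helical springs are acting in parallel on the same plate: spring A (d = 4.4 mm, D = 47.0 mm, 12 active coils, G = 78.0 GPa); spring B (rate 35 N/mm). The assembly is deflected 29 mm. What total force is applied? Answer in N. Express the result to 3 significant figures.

k_A = Gd⁴/(8D³N_a) = (78.0×10³)(4.4⁴)/(8·47.0³·12) = 2.9332 N/mm
Parallel: k_eq = 2.9332 + 35 = 37.933 N/mm
F = k_eq·δ = 37.933·29 = 1100.1 N

1100 N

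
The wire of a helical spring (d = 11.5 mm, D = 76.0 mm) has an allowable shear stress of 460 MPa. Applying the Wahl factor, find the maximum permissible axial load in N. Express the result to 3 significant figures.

C = D/d = 76.0/11.5 = 6.6087
K_W = (4C−1)/(4C−4) + 0.615/C = 25.435/22.435 + 0.0931 = 1.2268
τ_max = K·8FD/(πd³) → F_max = τ_allow·πd³/(8DK)
F_max = 460·π·11.5³/(8·76.0·1.2268) = 2.1979e+06/745.88 = 2946.7 N

2950 N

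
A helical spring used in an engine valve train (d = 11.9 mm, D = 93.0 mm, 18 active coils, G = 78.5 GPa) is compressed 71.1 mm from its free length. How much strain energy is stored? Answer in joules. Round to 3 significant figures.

34.4 J

k = Gd⁴/(8D³N_a) = (78.5×10³)(11.9⁴)/(8·93.0³·18) = 13.591 N/mm
U = ½kδ² = 0.5 × 13.591 × 71.1² = 34352 N·mm = 34.352 J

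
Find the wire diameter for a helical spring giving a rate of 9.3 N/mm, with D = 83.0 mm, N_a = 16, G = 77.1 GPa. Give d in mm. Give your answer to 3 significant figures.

9.69 mm

d = (8D³N_a·k / G)^(1/4) = (8·83.0³·16·9.3 / (77.1×10³))^0.25
  = (8828.2)^0.25 = 9.6932 mm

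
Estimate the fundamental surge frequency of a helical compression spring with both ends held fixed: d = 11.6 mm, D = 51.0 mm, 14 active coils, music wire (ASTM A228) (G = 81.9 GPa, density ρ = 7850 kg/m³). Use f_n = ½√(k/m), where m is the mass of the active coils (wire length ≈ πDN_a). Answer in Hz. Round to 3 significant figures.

k = Gd⁴/(8D³N_a) = (81.9×10³)(11.6⁴)/(8·51.0³·14) = 99.813 N/mm = 99813 N/m
Wire length L = πDN_a = π·51.0·14 = 2243.1 mm
m = ρ·(πd²/4)·L = 7850 × 105.68×10⁻⁶ m² × 2.2431 m = 1.8609 kg
f_n = ½√(k/m) = 0.5·√(99813/1.8609) = 0.5·√(53637) = 115.8 Hz

116 Hz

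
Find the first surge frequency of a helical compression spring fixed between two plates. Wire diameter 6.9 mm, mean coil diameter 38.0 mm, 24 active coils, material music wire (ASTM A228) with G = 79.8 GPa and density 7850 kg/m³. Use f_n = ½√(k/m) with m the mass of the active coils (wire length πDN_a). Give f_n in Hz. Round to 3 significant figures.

71.4 Hz

k = Gd⁴/(8D³N_a) = (79.8×10³)(6.9⁴)/(8·38.0³·24) = 17.169 N/mm = 17169 N/m
Wire length L = πDN_a = π·38.0·24 = 2865.1 mm
m = ρ·(πd²/4)·L = 7850 × 37.393×10⁻⁶ m² × 2.8651 m = 0.84101 kg
f_n = ½√(k/m) = 0.5·√(17169/0.84101) = 0.5·√(20415) = 71.44 Hz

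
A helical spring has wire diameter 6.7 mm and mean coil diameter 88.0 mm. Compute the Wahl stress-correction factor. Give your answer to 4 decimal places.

1.1086

C = D/d = 88.0/6.7 = 13.1343
K_W = (4C−1)/(4C−4) + 0.615/C = 51.537/48.537 + 0.0468 = 1.1086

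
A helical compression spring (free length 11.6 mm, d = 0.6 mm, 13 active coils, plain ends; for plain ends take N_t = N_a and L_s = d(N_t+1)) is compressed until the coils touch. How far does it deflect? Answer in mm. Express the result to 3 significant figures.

N_t = 13; L_s = 0.6·14 = 8.4 mm
δ_solid = L₀ − L_s = 11.6 − 8.4 = 3.2 mm

3.20 mm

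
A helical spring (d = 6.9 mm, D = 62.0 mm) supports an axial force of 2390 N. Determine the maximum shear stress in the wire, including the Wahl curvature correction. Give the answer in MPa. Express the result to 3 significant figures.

Spring index C = D/d = 62.0/6.9 = 8.9855
K_W = (4C−1)/(4C−4) + 0.615/C = 34.942/31.942 + 0.0684 = 1.1624
τ₀ = 8FD/(πd³) = 8·2390·62.0/(π·6.9³) = 1.18544e+06/1032 = 1148.6 MPa
τ_max = K·τ₀ = 1.1624 × 1148.6 = 1335.1 MPa

1340 MPa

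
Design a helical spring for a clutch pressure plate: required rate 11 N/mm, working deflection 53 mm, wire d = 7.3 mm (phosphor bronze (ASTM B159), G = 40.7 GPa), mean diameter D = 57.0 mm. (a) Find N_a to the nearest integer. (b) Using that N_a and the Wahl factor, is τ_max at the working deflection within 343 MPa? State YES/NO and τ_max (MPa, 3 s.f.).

(a) 7 coils; (b) YES, τ_max = 262 MPa

N_a = Gd⁴/(8D³k) = (40.7×10³)(7.3⁴)/(8·57.0³·11) = 7.092 → N_a = 7
Actual rate k = Gd⁴/(8D³·7) = 11.145 N/mm
Working load F = kδ = 11.145·53 = 590.68 N
C = 57.0/7.3 = 7.8082; K_W = (4C−1)/(4C−4)+0.615/C = 1.1889
τ_max = K_W·8FD/(πd³) = 1.1889·220.39 = 262.03 MPa
τ_max ≤ 343 MPa → acceptable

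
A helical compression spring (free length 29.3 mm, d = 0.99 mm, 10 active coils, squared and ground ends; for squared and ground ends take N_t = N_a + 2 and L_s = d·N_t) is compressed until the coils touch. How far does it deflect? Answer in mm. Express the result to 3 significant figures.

N_t = 12; L_s = 0.99·12 = 11.88 mm
δ_solid = L₀ − L_s = 29.3 − 11.88 = 17.42 mm

17.4 mm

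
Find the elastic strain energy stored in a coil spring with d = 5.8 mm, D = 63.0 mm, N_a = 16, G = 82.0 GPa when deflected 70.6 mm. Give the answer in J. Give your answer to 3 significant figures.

7.23 J

k = Gd⁴/(8D³N_a) = (82.0×10³)(5.8⁴)/(8·63.0³·16) = 2.8993 N/mm
U = ½kδ² = 0.5 × 2.8993 × 70.6² = 7225.6 N·mm = 7.2256 J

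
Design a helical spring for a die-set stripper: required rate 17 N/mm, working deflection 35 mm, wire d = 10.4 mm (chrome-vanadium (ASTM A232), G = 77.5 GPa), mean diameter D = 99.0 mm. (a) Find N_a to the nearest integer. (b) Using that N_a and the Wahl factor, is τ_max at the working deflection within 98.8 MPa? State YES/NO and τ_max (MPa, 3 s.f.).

(a) 7 coils; (b) NO, τ_max = 151 MPa

N_a = Gd⁴/(8D³k) = (77.5×10³)(10.4⁴)/(8·99.0³·17) = 6.871 → N_a = 7
Actual rate k = Gd⁴/(8D³·7) = 16.686 N/mm
Working load F = kδ = 16.686·35 = 584 N
C = 99.0/10.4 = 9.5192; K_W = (4C−1)/(4C−4)+0.615/C = 1.1526
τ_max = K_W·8FD/(πd³) = 1.1526·130.88 = 150.86 MPa
τ_max > 98.8 MPa → exceeds allowable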